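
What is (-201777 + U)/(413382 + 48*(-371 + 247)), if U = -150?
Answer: -67309/135810 ≈ -0.49561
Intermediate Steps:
(-201777 + U)/(413382 + 48*(-371 + 247)) = (-201777 - 150)/(413382 + 48*(-371 + 247)) = -201927/(413382 + 48*(-124)) = -201927/(413382 - 5952) = -201927/407430 = -201927*1/407430 = -67309/135810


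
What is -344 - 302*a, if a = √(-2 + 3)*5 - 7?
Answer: 260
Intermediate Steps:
a = -2 (a = √1*5 - 7 = 1*5 - 7 = 5 - 7 = -2)
-344 - 302*a = -344 - 302*(-2) = -344 + 604 = 260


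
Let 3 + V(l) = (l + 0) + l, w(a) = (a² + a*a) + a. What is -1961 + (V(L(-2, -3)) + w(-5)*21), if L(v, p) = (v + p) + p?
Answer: -1035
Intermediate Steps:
L(v, p) = v + 2*p (L(v, p) = (p + v) + p = v + 2*p)
w(a) = a + 2*a² (w(a) = (a² + a²) + a = 2*a² + a = a + 2*a²)
V(l) = -3 + 2*l (V(l) = -3 + ((l + 0) + l) = -3 + (l + l) = -3 + 2*l)
-1961 + (V(L(-2, -3)) + w(-5)*21) = -1961 + ((-3 + 2*(-2 + 2*(-3))) - 5*(1 + 2*(-5))*21) = -1961 + ((-3 + 2*(-2 - 6)) - 5*(1 - 10)*21) = -1961 + ((-3 + 2*(-8)) - 5*(-9)*21) = -1961 + ((-3 - 16) + 45*21) = -1961 + (-19 + 945) = -1961 + 926 = -1035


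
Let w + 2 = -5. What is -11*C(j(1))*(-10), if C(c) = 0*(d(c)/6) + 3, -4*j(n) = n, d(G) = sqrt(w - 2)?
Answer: 330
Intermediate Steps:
w = -7 (w = -2 - 5 = -7)
d(G) = 3*I (d(G) = sqrt(-7 - 2) = sqrt(-9) = 3*I)
j(n) = -n/4
C(c) = 3 (C(c) = 0*((3*I)/6) + 3 = 0*((3*I)*(1/6)) + 3 = 0*(I/2) + 3 = 0 + 3 = 3)
-11*C(j(1))*(-10) = -11*3*(-10) = -33*(-10) = 330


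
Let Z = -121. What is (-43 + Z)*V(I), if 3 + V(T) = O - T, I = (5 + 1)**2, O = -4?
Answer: 7052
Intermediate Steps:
I = 36 (I = 6**2 = 36)
V(T) = -7 - T (V(T) = -3 + (-4 - T) = -7 - T)
(-43 + Z)*V(I) = (-43 - 121)*(-7 - 1*36) = -164*(-7 - 36) = -164*(-43) = 7052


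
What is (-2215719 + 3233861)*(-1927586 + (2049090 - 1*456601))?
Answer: -341176329774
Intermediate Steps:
(-2215719 + 3233861)*(-1927586 + (2049090 - 1*456601)) = 1018142*(-1927586 + (2049090 - 456601)) = 1018142*(-1927586 + 1592489) = 1018142*(-335097) = -341176329774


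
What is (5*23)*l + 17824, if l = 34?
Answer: 21734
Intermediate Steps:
(5*23)*l + 17824 = (5*23)*34 + 17824 = 115*34 + 17824 = 3910 + 17824 = 21734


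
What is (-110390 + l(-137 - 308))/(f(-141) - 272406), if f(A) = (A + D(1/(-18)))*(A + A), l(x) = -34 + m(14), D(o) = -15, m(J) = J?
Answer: 55205/114207 ≈ 0.48338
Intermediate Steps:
l(x) = -20 (l(x) = -34 + 14 = -20)
f(A) = 2*A*(-15 + A) (f(A) = (A - 15)*(A + A) = (-15 + A)*(2*A) = 2*A*(-15 + A))
(-110390 + l(-137 - 308))/(f(-141) - 272406) = (-110390 - 20)/(2*(-141)*(-15 - 141) - 272406) = -110410/(2*(-141)*(-156) - 272406) = -110410/(43992 - 272406) = -110410/(-228414) = -110410*(-1/228414) = 55205/114207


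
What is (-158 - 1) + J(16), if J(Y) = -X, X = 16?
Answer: -175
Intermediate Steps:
J(Y) = -16 (J(Y) = -1*16 = -16)
(-158 - 1) + J(16) = (-158 - 1) - 16 = -159 - 16 = -175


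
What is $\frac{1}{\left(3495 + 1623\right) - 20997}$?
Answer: $- \frac{1}{15879} \approx -6.2976 \cdot 10^{-5}$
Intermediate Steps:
$\frac{1}{\left(3495 + 1623\right) - 20997} = \frac{1}{5118 - 20997} = \frac{1}{-15879} = - \frac{1}{15879}$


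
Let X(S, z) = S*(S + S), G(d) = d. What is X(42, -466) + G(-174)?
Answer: 3354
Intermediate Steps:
X(S, z) = 2*S**2 (X(S, z) = S*(2*S) = 2*S**2)
X(42, -466) + G(-174) = 2*42**2 - 174 = 2*1764 - 174 = 3528 - 174 = 3354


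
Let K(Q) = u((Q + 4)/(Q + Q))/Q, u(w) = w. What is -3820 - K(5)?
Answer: -191009/50 ≈ -3820.2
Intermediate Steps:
K(Q) = (4 + Q)/(2*Q²) (K(Q) = ((Q + 4)/(Q + Q))/Q = ((4 + Q)/((2*Q)))/Q = ((4 + Q)*(1/(2*Q)))/Q = ((4 + Q)/(2*Q))/Q = (4 + Q)/(2*Q²))
-3820 - K(5) = -3820 - (4 + 5)/(2*5²) = -3820 - 9/(2*25) = -3820 - 1*9/50 = -3820 - 9/50 = -191009/50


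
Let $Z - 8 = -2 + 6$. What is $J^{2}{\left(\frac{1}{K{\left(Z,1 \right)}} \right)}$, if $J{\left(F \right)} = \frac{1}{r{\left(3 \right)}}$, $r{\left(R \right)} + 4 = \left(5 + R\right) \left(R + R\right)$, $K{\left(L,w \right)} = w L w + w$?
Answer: $\frac{1}{1936} \approx 0.00051653$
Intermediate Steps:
$Z = 12$ ($Z = 8 + \left(-2 + 6\right) = 8 + 4 = 12$)
$K{\left(L,w \right)} = w + L w^{2}$ ($K{\left(L,w \right)} = L w w + w = L w^{2} + w = w + L w^{2}$)
$r{\left(R \right)} = -4 + 2 R \left(5 + R\right)$ ($r{\left(R \right)} = -4 + \left(5 + R\right) \left(R + R\right) = -4 + \left(5 + R\right) 2 R = -4 + 2 R \left(5 + R\right)$)
$J{\left(F \right)} = \frac{1}{44}$ ($J{\left(F \right)} = \frac{1}{-4 + 2 \cdot 3^{2} + 10 \cdot 3} = \frac{1}{-4 + 2 \cdot 9 + 30} = \frac{1}{-4 + 18 + 30} = \frac{1}{44}$)
$J^{2}{\left(\frac{1}{K{\left(Z,1 \right)}} \right)} = \left(\frac{1}{44}\right)^{2} = \frac{1}{1936}$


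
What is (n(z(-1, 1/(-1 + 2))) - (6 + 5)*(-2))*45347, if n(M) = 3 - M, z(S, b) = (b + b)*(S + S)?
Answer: 1315063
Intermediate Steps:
z(S, b) = 4*S*b (z(S, b) = (2*b)*(2*S) = 4*S*b)
(n(z(-1, 1/(-1 + 2))) - (6 + 5)*(-2))*45347 = ((3 - 4*(-1)/(-1 + 2)) - (6 + 5)*(-2))*45347 = ((3 - 4*(-1)/1) - 11*(-2))*45347 = ((3 - 4*(-1)) - 1*(-22))*45347 = ((3 - 1*(-4)) + 22)*45347 = ((3 + 4) + 22)*45347 = (7 + 22)*45347 = 29*45347 = 1315063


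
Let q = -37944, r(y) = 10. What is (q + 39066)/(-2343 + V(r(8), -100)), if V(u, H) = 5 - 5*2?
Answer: -561/1174 ≈ -0.47785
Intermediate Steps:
V(u, H) = -5 (V(u, H) = 5 - 10 = -5)
(q + 39066)/(-2343 + V(r(8), -100)) = (-37944 + 39066)/(-2343 - 5) = 1122/(-2348) = 1122*(-1/2348) = -561/1174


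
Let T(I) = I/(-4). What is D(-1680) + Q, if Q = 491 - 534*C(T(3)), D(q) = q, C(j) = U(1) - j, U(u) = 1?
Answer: -4247/2 ≈ -2123.5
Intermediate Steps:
T(I) = -I/4 (T(I) = I*(-¼) = -I/4)
C(j) = 1 - j
Q = -887/2 (Q = 491 - 534*(1 - (-1)*3/4) = 491 - 534*(1 - 1*(-¾)) = 491 - 534*(1 + ¾) = 491 - 534*7/4 = 491 - 1869/2 = -887/2 ≈ -443.50)
D(-1680) + Q = -1680 - 887/2 = -4247/2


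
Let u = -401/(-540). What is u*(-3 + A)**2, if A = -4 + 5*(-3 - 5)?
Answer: 885809/540 ≈ 1640.4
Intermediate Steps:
A = -44 (A = -4 + 5*(-8) = -4 - 40 = -44)
u = 401/540 (u = -401*(-1/540) = 401/540 ≈ 0.74259)
u*(-3 + A)**2 = 401*(-3 - 44)**2/540 = (401/540)*(-47)**2 = (401/540)*2209 = 885809/540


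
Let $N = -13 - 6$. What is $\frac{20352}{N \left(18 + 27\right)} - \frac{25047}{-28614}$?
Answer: $- \frac{3280333}{143070} \approx -22.928$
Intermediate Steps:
$N = -19$
$\frac{20352}{N \left(18 + 27\right)} - \frac{25047}{-28614} = \frac{20352}{\left(-19\right) \left(18 + 27\right)} - \frac{25047}{-28614} = \frac{20352}{\left(-19\right) 45} - - \frac{8349}{9538} = \frac{20352}{-855} + \frac{8349}{9538} = 20352 \left(- \frac{1}{855}\right) + \frac{8349}{9538} = - \frac{6784}{285} + \frac{8349}{9538} = - \frac{3280333}{143070}$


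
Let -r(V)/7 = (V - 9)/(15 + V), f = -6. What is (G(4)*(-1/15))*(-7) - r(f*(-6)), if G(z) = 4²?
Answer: 2849/255 ≈ 11.173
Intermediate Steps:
G(z) = 16
r(V) = -7*(-9 + V)/(15 + V) (r(V) = -7*(V - 9)/(15 + V) = -7*(-9 + V)/(15 + V))
(G(4)*(-1/15))*(-7) - r(f*(-6)) = (16*(-1/15))*(-7) - 7*(9 - (-6)*(-6))/(15 - 6*(-6)) = (16*(-1*1/15))*(-7) - 7*(9 - 1*36)/(15 + 36) = (16*(-1/15))*(-7) - 7*(9 - 36)/51 = -16/15*(-7) - 7*(-27)/51 = 112/15 - 1*(-63/17) = 112/15 + 63/17 = 2849/255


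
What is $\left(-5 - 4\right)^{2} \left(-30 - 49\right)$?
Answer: $-6399$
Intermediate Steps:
$\left(-5 - 4\right)^{2} \left(-30 - 49\right) = \left(-9\right)^{2} \left(-79\right) = 81 \left(-79\right) = -6399$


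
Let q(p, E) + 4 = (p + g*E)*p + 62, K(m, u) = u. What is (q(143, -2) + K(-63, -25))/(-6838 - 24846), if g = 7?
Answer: -4620/7921 ≈ -0.58326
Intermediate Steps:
q(p, E) = 58 + p*(p + 7*E) (q(p, E) = -4 + ((p + 7*E)*p + 62) = -4 + (p*(p + 7*E) + 62) = -4 + (62 + p*(p + 7*E)) = 58 + p*(p + 7*E))
(q(143, -2) + K(-63, -25))/(-6838 - 24846) = ((58 + 143² + 7*(-2)*143) - 25)/(-6838 - 24846) = ((58 + 20449 - 2002) - 25)/(-31684) = (18505 - 25)*(-1/31684) = 18480*(-1/31684) = -4620/7921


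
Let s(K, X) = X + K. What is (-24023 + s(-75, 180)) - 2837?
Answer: -26755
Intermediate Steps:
s(K, X) = K + X
(-24023 + s(-75, 180)) - 2837 = (-24023 + (-75 + 180)) - 2837 = (-24023 + 105) - 2837 = -23918 - 2837 = -26755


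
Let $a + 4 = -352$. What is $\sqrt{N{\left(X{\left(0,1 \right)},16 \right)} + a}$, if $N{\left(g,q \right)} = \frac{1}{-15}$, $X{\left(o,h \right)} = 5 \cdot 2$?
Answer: $\frac{7 i \sqrt{1635}}{15} \approx 18.87 i$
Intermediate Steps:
$a = -356$ ($a = -4 - 352 = -356$)
$X{\left(o,h \right)} = 10$
$N{\left(g,q \right)} = - \frac{1}{15}$
$\sqrt{N{\left(X{\left(0,1 \right)},16 \right)} + a} = \sqrt{- \frac{1}{15} - 356} = \sqrt{- \frac{5341}{15}} = \frac{7 i \sqrt{1635}}{15}$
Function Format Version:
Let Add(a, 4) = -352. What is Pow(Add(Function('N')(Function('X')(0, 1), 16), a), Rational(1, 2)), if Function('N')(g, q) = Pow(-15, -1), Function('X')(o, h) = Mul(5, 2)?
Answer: Mul(Rational(7, 15), I, Pow(1635, Rational(1, 2))) ≈ Mul(18.870, I)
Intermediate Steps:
a = -356 (a = Add(-4, -352) = -356)
Function('X')(o, h) = 10
Function('N')(g, q) = Rational(-1, 15)
Pow(Add(Function('N')(Function('X')(0, 1), 16), a), Rational(1, 2)) = Pow(Add(Rational(-1, 15), -356), Rational(1, 2)) = Pow(Rational(-5341, 15), Rational(1, 2)) = Mul(Rational(7, 15), I, Pow(1635, Rational(1, 2)))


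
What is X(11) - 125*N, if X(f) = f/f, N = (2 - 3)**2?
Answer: -124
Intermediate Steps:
N = 1 (N = (-1)**2 = 1)
X(f) = 1
X(11) - 125*N = 1 - 125*1 = 1 - 125 = -124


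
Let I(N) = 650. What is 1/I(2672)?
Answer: 1/650 ≈ 0.0015385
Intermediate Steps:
1/I(2672) = 1/650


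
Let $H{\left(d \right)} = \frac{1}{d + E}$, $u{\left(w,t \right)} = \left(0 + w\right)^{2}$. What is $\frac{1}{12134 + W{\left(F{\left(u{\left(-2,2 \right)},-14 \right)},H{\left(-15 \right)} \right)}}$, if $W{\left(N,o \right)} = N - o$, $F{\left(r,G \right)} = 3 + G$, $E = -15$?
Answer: $\frac{30}{363691} \approx 8.2488 \cdot 10^{-5}$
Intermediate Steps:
$u{\left(w,t \right)} = w^{2}$
$H{\left(d \right)} = \frac{1}{-15 + d}$ ($H{\left(d \right)} = \frac{1}{d - 15} = \frac{1}{-15 + d}$)
$\frac{1}{12134 + W{\left(F{\left(u{\left(-2,2 \right)},-14 \right)},H{\left(-15 \right)} \right)}} = \frac{1}{12134 + \left(\left(3 - 14\right) - \frac{1}{-15 - 15}\right)} = \frac{1}{12134 - \frac{329}{30}} = \frac{1}{\frac{363691}{30}} = \frac{30}{363691}$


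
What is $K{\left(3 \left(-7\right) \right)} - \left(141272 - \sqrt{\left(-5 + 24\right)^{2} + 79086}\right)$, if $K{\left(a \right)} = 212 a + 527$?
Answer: $-145197 + \sqrt{79447} \approx -1.4492 \cdot 10^{5}$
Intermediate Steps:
$K{\left(a \right)} = 527 + 212 a$
$K{\left(3 \left(-7\right) \right)} - \left(141272 - \sqrt{\left(-5 + 24\right)^{2} + 79086}\right) = \left(527 + 212 \cdot 3 \left(-7\right)\right) - \left(141272 - \sqrt{\left(-5 + 24\right)^{2} + 79086}\right) = \left(527 + 212 \left(-21\right)\right) - \left(141272 - \sqrt{19^{2} + 79086}\right) = \left(527 - 4452\right) - \left(141272 - \sqrt{361 + 79086}\right) = -3925 - \left(141272 - \sqrt{79447}\right) = -145197 + \sqrt{79447}$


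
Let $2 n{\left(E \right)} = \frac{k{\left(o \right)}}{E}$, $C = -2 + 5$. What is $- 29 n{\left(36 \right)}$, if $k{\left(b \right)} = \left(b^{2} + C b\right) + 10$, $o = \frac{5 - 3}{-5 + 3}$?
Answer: $- \frac{29}{9} \approx -3.2222$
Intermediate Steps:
$C = 3$
$o = -1$ ($o = \frac{2}{-2} = 2 \left(- \frac{1}{2}\right) = -1$)
$k{\left(b \right)} = 10 + b^{2} + 3 b$ ($k{\left(b \right)} = \left(b^{2} + 3 b\right) + 10 = 10 + b^{2} + 3 b$)
$n{\left(E \right)} = \frac{4}{E}$ ($n{\left(E \right)} = \frac{\left(10 + \left(-1\right)^{2} + 3 \left(-1\right)\right) \frac{1}{E}}{2} = \frac{\left(10 + 1 - 3\right) \frac{1}{E}}{2} = \frac{8 \frac{1}{E}}{2} = \frac{4}{E}$)
$- 29 n{\left(36 \right)} = - 29 \cdot \frac{4}{36} = - 29 \cdot 4 \cdot \frac{1}{36} = \left(-29\right) \frac{1}{9} = - \frac{29}{9}$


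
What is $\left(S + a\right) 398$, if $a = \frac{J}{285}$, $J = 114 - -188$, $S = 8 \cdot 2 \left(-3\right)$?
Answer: $- \frac{5324444}{285} \approx -18682.0$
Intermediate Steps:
$S = -48$ ($S = 16 \left(-3\right) = -48$)
$J = 302$ ($J = 114 + 188 = 302$)
$a = \frac{302}{285} \approx 1.0596$
$\left(S + a\right) 398 = \left(-48 + \frac{302}{285}\right) 398 = \left(- \frac{13378}{285}\right) 398 = - \frac{5324444}{285}$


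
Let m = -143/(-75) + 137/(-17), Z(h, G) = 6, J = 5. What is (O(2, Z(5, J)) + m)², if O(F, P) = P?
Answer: 37636/1625625 ≈ 0.023152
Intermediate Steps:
m = -7844/1275 (m = -143*(-1/75) + 137*(-1/17) = 143/75 - 137/17 = -7844/1275 ≈ -6.1522)
(O(2, Z(5, J)) + m)² = (6 - 7844/1275)² = (-194/1275)² = 37636/1625625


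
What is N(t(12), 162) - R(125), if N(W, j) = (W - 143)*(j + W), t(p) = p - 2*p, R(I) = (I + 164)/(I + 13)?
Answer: -3208789/138 ≈ -23252.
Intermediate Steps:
R(I) = (164 + I)/(13 + I)
t(p) = -p
N(W, j) = (-143 + W)*(W + j)
N(t(12), 162) - R(125) = ((-1*12)² - (-143)*12 - 143*162 - 1*12*162) - (164 + 125)/(13 + 125) = ((-12)² - 143*(-12) - 23166 - 12*162) - 289/138 = (144 + 1716 - 23166 - 1944) - 289/138 = -23250 - 1*289/138 = -23250 - 289/138 = -3208789/138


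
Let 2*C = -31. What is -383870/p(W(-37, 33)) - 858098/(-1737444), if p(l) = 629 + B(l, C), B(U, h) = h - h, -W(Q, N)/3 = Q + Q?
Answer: -333206442319/546426138 ≈ -609.79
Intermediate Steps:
C = -31/2 (C = (½)*(-31) = -31/2 ≈ -15.500)
W(Q, N) = -6*Q (W(Q, N) = -3*(Q + Q) = -6*Q)
B(U, h) = 0
p(l) = 629 (p(l) = 629 + 0 = 629)
-383870/p(W(-37, 33)) - 858098/(-1737444) = -383870/629 - 858098/(-1737444) = -383870*1/629 - 858098*(-1/1737444) = -383870/629 + 429049/868722 = -333206442319/546426138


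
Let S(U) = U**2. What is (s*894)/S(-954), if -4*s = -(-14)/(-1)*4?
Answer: 1043/75843 ≈ 0.013752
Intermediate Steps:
s = 14 (s = -(-(-14)/(-1))*4/4 = -(-(-14)*(-1))*4/4 = -(-7*2)*4/4 = -(-7)*4/2 = -1/4*(-56) = 14)
(s*894)/S(-954) = (14*894)/((-954)**2) = 12516/910116 = 12516*(1/910116) = 1043/75843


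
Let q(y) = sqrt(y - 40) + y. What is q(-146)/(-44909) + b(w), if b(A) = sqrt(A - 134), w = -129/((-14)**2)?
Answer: 146/44909 - I*sqrt(186)/44909 + I*sqrt(26393)/14 ≈ 0.003251 + 11.604*I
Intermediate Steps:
w = -129/196 ≈ -0.65816
b(A) = sqrt(-134 + A)
q(y) = y + sqrt(-40 + y) (q(y) = sqrt(-40 + y) + y = y + sqrt(-40 + y))
q(-146)/(-44909) + b(w) = (-146 + sqrt(-40 - 146))/(-44909) + sqrt(-134 - 129/196) = (-146 + sqrt(-186))*(-1/44909) + sqrt(-26393/196) = (-146 + I*sqrt(186))*(-1/44909) + I*sqrt(26393)/14 = (146/44909 - I*sqrt(186)/44909) + I*sqrt(26393)/14 = 146/44909 - I*sqrt(186)/44909 + I*sqrt(26393)/14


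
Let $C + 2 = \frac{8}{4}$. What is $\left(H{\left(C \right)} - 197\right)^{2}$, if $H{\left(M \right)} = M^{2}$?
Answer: $38809$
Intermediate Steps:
$C = 0$ ($C = -2 + \frac{8}{4} = -2 + 8 \cdot \frac{1}{4} = -2 + 2 = 0$)
$\left(H{\left(C \right)} - 197\right)^{2} = \left(0^{2} - 197\right)^{2} = \left(0 - 197\right)^{2} = \left(-197\right)^{2} = 38809$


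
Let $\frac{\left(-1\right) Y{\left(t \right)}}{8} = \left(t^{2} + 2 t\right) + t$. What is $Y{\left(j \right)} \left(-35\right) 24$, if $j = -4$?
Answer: $26880$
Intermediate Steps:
$Y{\left(t \right)} = - 24 t - 8 t^{2}$ ($Y{\left(t \right)} = - 8 \left(\left(t^{2} + 2 t\right) + t\right) = - 8 \left(t^{2} + 3 t\right) = - 24 t - 8 t^{2}$)
$Y{\left(j \right)} \left(-35\right) 24 = \left(-8\right) \left(-4\right) \left(3 - 4\right) \left(-35\right) 24 = \left(-8\right) \left(-4\right) \left(-1\right) \left(-35\right) 24 = \left(-32\right) \left(-35\right) 24 = 1120 \cdot 24 = 26880$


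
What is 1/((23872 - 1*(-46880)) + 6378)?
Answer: 1/77130 ≈ 1.2965e-5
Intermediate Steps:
1/((23872 - 1*(-46880)) + 6378) = 1/((23872 + 46880) + 6378) = 1/(70752 + 6378) = 1/77130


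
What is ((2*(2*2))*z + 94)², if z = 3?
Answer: 13924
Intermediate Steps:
((2*(2*2))*z + 94)² = ((2*(2*2))*3 + 94)² = ((2*4)*3 + 94)² = (8*3 + 94)² = (24 + 94)² = 118² = 13924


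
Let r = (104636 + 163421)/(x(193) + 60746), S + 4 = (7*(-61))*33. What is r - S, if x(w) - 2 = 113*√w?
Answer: 51996601377901/3687855087 - 30290441*√193/3687855087 ≈ 14099.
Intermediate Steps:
x(w) = 2 + 113*√w
S = -14095 (S = -4 + (7*(-61))*33 = -4 - 427*33 = -4 - 14091 = -14095)
r = 268057/(60748 + 113*√193) (r = (104636 + 163421)/((2 + 113*√193) + 60746) = 268057/(60748 + 113*√193) ≈ 4.3014)
r - S = (16283926636/3687855087 - 30290441*√193/3687855087) - 1*(-14095) = (16283926636/3687855087 - 30290441*√193/3687855087) + 14095 = 51996601377901/3687855087 - 30290441*√193/3687855087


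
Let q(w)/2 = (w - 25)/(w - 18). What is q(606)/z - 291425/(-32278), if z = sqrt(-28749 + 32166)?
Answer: 291425/32278 + 83*sqrt(3417)/143514 ≈ 9.0624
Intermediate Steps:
z = sqrt(3417) ≈ 58.455
q(w) = 2*(-25 + w)/(-18 + w) (q(w) = 2*((w - 25)/(w - 18)) = 2*((-25 + w)/(-18 + w)) = 2*(-25 + w)/(-18 + w))
q(606)/z - 291425/(-32278) = (2*(-25 + 606)/(-18 + 606))/(sqrt(3417)) - 291425/(-32278) = (2*581/588)*(sqrt(3417)/3417) - 291425*(-1/32278) = (2*(1/588)*581)*(sqrt(3417)/3417) + 291425/32278 = 83*(sqrt(3417)/3417)/42 + 291425/32278 = 83*sqrt(3417)/143514 + 291425/32278 = 291425/32278 + 83*sqrt(3417)/143514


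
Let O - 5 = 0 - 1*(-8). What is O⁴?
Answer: 28561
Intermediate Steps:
O = 13 (O = 5 + (0 - 1*(-8)) = 5 + (0 + 8) = 5 + 8 = 13)
O⁴ = 13⁴ = 28561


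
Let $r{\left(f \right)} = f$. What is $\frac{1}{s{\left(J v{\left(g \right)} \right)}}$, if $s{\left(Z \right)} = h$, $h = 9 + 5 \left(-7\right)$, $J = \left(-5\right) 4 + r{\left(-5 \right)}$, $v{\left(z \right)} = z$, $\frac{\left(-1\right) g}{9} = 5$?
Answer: $- \frac{1}{26} \approx -0.038462$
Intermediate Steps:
$g = -45$ ($g = \left(-9\right) 5 = -45$)
$J = -25$ ($J = \left(-5\right) 4 - 5 = -20 - 5 = -25$)
$h = -26$ ($h = 9 - 35 = -26$)
$s{\left(Z \right)} = -26$
$\frac{1}{s{\left(J v{\left(g \right)} \right)}} = \frac{1}{-26} = - \frac{1}{26}$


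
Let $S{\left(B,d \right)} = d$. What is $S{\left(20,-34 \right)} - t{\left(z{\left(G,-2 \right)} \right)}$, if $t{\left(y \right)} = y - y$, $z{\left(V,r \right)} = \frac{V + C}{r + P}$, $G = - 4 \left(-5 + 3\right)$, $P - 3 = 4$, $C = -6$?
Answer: $-34$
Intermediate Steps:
$P = 7$ ($P = 3 + 4 = 7$)
$G = 8$ ($G = \left(-4\right) \left(-2\right) = 8$)
$z{\left(V,r \right)} = \frac{-6 + V}{7 + r}$ ($z{\left(V,r \right)} = \frac{V - 6}{r + 7} = \frac{-6 + V}{7 + r}$)
$t{\left(y \right)} = 0$
$S{\left(20,-34 \right)} - t{\left(z{\left(G,-2 \right)} \right)} = -34 - 0 = -34 + 0 = -34$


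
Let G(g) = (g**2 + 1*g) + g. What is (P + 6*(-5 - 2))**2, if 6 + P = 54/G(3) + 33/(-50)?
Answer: 5076009/2500 ≈ 2030.4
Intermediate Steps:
G(g) = g**2 + 2*g (G(g) = (g**2 + g) + g = (g + g**2) + g = g**2 + 2*g)
P = -153/50 (P = -6 + (54/((3*(2 + 3))) + 33/(-50)) = -6 + (54/((3*5)) + 33*(-1/50)) = -6 + (54/15 - 33/50) = -6 + (54*(1/15) - 33/50) = -6 + (18/5 - 33/50) = -6 + 147/50 = -153/50 ≈ -3.0600)
(P + 6*(-5 - 2))**2 = (-153/50 + 6*(-5 - 2))**2 = (-153/50 + 6*(-7))**2 = (-153/50 - 42)**2 = (-2253/50)**2 = 5076009/2500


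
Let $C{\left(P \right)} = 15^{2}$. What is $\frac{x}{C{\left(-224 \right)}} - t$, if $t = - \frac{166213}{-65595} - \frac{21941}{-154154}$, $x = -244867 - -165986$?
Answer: $- \frac{53580824460857}{151675974450} \approx -353.26$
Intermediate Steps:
$x = -78881$ ($x = -244867 + 165986 = -78881$)
$C{\left(P \right)} = 225$
$t = \frac{27061618697}{10111731630}$ ($t = \left(-166213\right) \left(- \frac{1}{65595}\right) - - \frac{21941}{154154} = \frac{166213}{65595} + \frac{21941}{154154} = \frac{27061618697}{10111731630} \approx 2.6763$)
$\frac{x}{C{\left(-224 \right)}} - t = - \frac{78881}{225} - \frac{27061618697}{10111731630} = - \frac{53580824460857}{151675974450}$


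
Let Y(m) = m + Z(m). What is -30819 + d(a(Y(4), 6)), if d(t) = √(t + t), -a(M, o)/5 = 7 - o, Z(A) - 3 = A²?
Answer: -30819 + I*√10 ≈ -30819.0 + 3.1623*I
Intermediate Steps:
Z(A) = 3 + A²
Y(m) = 3 + m + m² (Y(m) = m + (3 + m²) = 3 + m + m²)
a(M, o) = -35 + 5*o (a(M, o) = -5*(7 - o) = -35 + 5*o)
d(t) = √2*√t (d(t) = √(2*t) = √2*√t)
-30819 + d(a(Y(4), 6)) = -30819 + √2*√(-35 + 5*6) = -30819 + √2*√(-35 + 30) = -30819 + √2*√(-5) = -30819 + √2*(I*√5) = -30819 + I*√10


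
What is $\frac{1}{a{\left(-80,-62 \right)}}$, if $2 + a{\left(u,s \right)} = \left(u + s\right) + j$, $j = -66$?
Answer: $- \frac{1}{210} \approx -0.0047619$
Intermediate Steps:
$a{\left(u,s \right)} = -68 + s + u$ ($a{\left(u,s \right)} = -2 - \left(66 - s - u\right) = -2 + \left(-66 + s + u\right) = -68 + s + u$)
$\frac{1}{a{\left(-80,-62 \right)}} = \frac{1}{-68 - 62 - 80} = \frac{1}{-210} = - \frac{1}{210}$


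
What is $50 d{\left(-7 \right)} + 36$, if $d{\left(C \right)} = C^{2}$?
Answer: $2486$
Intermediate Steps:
$50 d{\left(-7 \right)} + 36 = 50 \left(-7\right)^{2} + 36 = 50 \cdot 49 + 36 = 2450 + 36 = 2486$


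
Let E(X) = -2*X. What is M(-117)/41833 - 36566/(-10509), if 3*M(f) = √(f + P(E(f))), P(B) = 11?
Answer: 36566/10509 + I*√106/125499 ≈ 3.4795 + 8.2038e-5*I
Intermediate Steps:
M(f) = √(11 + f)/3 (M(f) = √(f + 11)/3 = √(11 + f)/3)
M(-117)/41833 - 36566/(-10509) = (√(11 - 117)/3)/41833 - 36566/(-10509) = (√(-106)/3)*(1/41833) - 36566*(-1/10509) = ((I*√106)/3)*(1/41833) + 36566/10509 = (I*√106/3)*(1/41833) + 36566/10509 = I*√106/125499 + 36566/10509 = 36566/10509 + I*√106/125499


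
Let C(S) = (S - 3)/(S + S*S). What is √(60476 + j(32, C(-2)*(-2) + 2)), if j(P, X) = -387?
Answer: √60089 ≈ 245.13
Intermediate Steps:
C(S) = (-3 + S)/(S + S²)
√(60476 + j(32, C(-2)*(-2) + 2)) = √(60476 - 387) = √60089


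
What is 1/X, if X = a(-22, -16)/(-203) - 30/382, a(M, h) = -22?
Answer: 38773/1157 ≈ 33.512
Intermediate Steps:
X = 1157/38773 (X = -22/(-203) - 30/382 = -22*(-1/203) - 30*1/382 = 22/203 - 15/191 = 1157/38773 ≈ 0.029840)
1/X = 1/(1157/38773) = 38773/1157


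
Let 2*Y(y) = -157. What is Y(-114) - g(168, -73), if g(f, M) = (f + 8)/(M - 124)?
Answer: -30577/394 ≈ -77.607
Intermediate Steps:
g(f, M) = (8 + f)/(-124 + M)
Y(y) = -157/2 (Y(y) = (1/2)*(-157) = -157/2)
Y(-114) - g(168, -73) = -157/2 - (8 + 168)/(-124 - 73) = -157/2 - 176/(-197) = -157/2 - (-1)*176/197 = -157/2 - 1*(-176/197) = -157/2 + 176/197 = -30577/394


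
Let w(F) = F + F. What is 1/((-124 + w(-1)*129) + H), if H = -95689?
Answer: -1/96071 ≈ -1.0409e-5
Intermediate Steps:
w(F) = 2*F
1/((-124 + w(-1)*129) + H) = 1/((-124 + (2*(-1))*129) - 95689) = 1/((-124 - 2*129) - 95689) = 1/((-124 - 258) - 95689) = 1/(-382 - 95689) = 1/(-96071) = -1/96071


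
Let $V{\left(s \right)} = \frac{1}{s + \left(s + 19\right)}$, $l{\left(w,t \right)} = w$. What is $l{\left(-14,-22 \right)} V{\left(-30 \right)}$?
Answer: $\frac{14}{41} \approx 0.34146$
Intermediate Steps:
$V{\left(s \right)} = \frac{1}{19 + 2 s}$ ($V{\left(s \right)} = \frac{1}{s + \left(19 + s\right)} = \frac{1}{19 + 2 s}$)
$l{\left(-14,-22 \right)} V{\left(-30 \right)} = - \frac{14}{19 + 2 \left(-30\right)} = - \frac{14}{19 - 60} = - \frac{14}{-41} = \left(-14\right) \left(- \frac{1}{41}\right) = \frac{14}{41}$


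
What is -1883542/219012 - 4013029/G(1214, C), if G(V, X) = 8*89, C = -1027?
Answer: -220060647313/38984136 ≈ -5644.9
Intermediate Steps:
G(V, X) = 712
-1883542/219012 - 4013029/G(1214, C) = -1883542/219012 - 4013029/712 = -1883542*1/219012 - 4013029*1/712 = -941771/109506 - 4013029/712 = -220060647313/38984136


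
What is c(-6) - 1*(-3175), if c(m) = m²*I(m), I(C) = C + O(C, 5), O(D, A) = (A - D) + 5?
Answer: 3535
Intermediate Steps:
O(D, A) = 5 + A - D
I(C) = 10 (I(C) = C + (5 + 5 - C) = C + (10 - C) = 10)
c(m) = 10*m² (c(m) = m²*10 = 10*m²)
c(-6) - 1*(-3175) = 10*(-6)² - 1*(-3175) = 10*36 + 3175 = 360 + 3175 = 3535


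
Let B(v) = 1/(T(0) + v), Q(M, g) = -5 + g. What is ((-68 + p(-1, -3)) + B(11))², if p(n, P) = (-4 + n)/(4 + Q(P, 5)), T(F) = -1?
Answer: 1912689/400 ≈ 4781.7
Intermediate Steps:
p(n, P) = -1 + n/4 (p(n, P) = (-4 + n)/(4 + (-5 + 5)) = (-4 + n)/(4 + 0) = (-4 + n)/4 = (-4 + n)*(¼) = -1 + n/4)
B(v) = 1/(-1 + v)
((-68 + p(-1, -3)) + B(11))² = ((-68 + (-1 + (¼)*(-1))) + 1/(-1 + 11))² = ((-68 + (-1 - ¼)) + 1/10)² = ((-68 - 5/4) + ⅒)² = (-277/4 + ⅒)² = (-1383/20)² = 1912689/400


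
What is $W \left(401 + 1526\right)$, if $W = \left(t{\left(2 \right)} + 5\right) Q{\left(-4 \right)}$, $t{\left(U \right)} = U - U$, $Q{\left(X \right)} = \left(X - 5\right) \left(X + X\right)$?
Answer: $693720$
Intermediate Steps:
$Q{\left(X \right)} = 2 X \left(-5 + X\right)$ ($Q{\left(X \right)} = \left(-5 + X\right) 2 X = 2 X \left(-5 + X\right)$)
$t{\left(U \right)} = 0$
$W = 360$ ($W = \left(0 + 5\right) 2 \left(-4\right) \left(-5 - 4\right) = 5 \cdot 2 \left(-4\right) \left(-9\right) = 5 \cdot 72 = 360$)
$W \left(401 + 1526\right) = 360 \left(401 + 1526\right) = 360 \cdot 1927 = 693720$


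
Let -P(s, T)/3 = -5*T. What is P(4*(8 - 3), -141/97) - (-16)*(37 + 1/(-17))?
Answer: 938701/1649 ≈ 569.25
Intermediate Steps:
P(s, T) = 15*T (P(s, T) = -(-15)*T = 15*T)
P(4*(8 - 3), -141/97) - (-16)*(37 + 1/(-17)) = 15*(-141/97) - (-16)*(37 + 1/(-17)) = 15*(-141*1/97) - (-16)*(37 - 1/17) = 15*(-141/97) - (-16)*628/17 = -2115/97 - 1*(-10048/17) = -2115/97 + 10048/17 = 938701/1649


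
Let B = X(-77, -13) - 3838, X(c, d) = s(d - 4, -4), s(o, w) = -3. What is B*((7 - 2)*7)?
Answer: -134435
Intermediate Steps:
X(c, d) = -3
B = -3841 (B = -3 - 3838 = -3841)
B*((7 - 2)*7) = -3841*(7 - 2)*7 = -19205*7 = -3841*35 = -134435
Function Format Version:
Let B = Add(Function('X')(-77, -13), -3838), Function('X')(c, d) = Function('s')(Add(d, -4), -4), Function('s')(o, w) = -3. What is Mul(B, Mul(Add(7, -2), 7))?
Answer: -134435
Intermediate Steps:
Function('X')(c, d) = -3
B = -3841 (B = Add(-3, -3838) = -3841)
Mul(B, Mul(Add(7, -2), 7)) = Mul(-3841, Mul(Add(7, -2), 7)) = Mul(-3841, Mul(5, 7)) = Mul(-3841, 35) = -134435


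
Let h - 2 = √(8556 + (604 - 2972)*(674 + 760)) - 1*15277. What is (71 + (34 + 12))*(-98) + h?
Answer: -26741 + 2*I*√846789 ≈ -26741.0 + 1840.4*I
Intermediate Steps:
h = -15275 + 2*I*√846789 (h = 2 + (√(8556 + (604 - 2972)*(674 + 760)) - 1*15277) = 2 + (√(8556 - 2368*1434) - 15277) = 2 + (√(8556 - 3395712) - 15277) = 2 + (√(-3387156) - 15277) = 2 + (2*I*√846789 - 15277) = 2 + (-15277 + 2*I*√846789) = -15275 + 2*I*√846789 ≈ -15275.0 + 1840.4*I)
(71 + (34 + 12))*(-98) + h = (71 + (34 + 12))*(-98) + (-15275 + 2*I*√846789) = (71 + 46)*(-98) + (-15275 + 2*I*√846789) = 117*(-98) + (-15275 + 2*I*√846789) = -11466 + (-15275 + 2*I*√846789) = -26741 + 2*I*√846789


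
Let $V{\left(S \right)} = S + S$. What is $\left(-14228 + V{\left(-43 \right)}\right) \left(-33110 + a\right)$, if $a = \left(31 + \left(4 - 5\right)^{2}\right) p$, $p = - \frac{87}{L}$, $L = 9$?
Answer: $\frac{1435093012}{3} \approx 4.7836 \cdot 10^{8}$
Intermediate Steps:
$p = - \frac{29}{3}$ ($p = - \frac{87}{9} = \left(-87\right) \frac{1}{9} = - \frac{29}{3} \approx -9.6667$)
$V{\left(S \right)} = 2 S$
$a = - \frac{928}{3}$ ($a = \left(31 + \left(4 - 5\right)^{2}\right) \left(- \frac{29}{3}\right) = \left(31 + \left(-1\right)^{2}\right) \left(- \frac{29}{3}\right) = \left(31 + 1\right) \left(- \frac{29}{3}\right) = 32 \left(- \frac{29}{3}\right) = - \frac{928}{3} \approx -309.33$)
$\left(-14228 + V{\left(-43 \right)}\right) \left(-33110 + a\right) = \left(-14228 + 2 \left(-43\right)\right) \left(-33110 - \frac{928}{3}\right) = \left(-14228 - 86\right) \left(- \frac{100258}{3}\right) = \left(-14314\right) \left(- \frac{100258}{3}\right) = \frac{1435093012}{3}$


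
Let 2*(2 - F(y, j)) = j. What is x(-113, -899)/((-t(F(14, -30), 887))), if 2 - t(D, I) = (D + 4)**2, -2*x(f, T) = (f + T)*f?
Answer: -57178/439 ≈ -130.25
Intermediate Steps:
x(f, T) = -f*(T + f)/2 (x(f, T) = -(f + T)*f/2 = -(T + f)*f/2 = -f*(T + f)/2)
F(y, j) = 2 - j/2
t(D, I) = 2 - (4 + D)**2 (t(D, I) = 2 - (D + 4)**2 = 2 - (4 + D)**2)
x(-113, -899)/((-t(F(14, -30), 887))) = (-1/2*(-113)*(-899 - 113))/((-(2 - (4 + (2 - 1/2*(-30)))**2))) = (-1/2*(-113)*(-1012))/((-(2 - (4 + (2 + 15))**2))) = -57178*(-1/(2 - (4 + 17)**2)) = -57178*(-1/(2 - 1*21**2)) = -57178*(-1/(2 - 1*441)) = -57178*(-1/(2 - 441)) = -57178/((-1*(-439))) = -57178/439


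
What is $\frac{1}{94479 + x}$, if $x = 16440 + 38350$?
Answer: $\frac{1}{149269} \approx 6.6993 \cdot 10^{-6}$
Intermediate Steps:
$x = 54790$
$\frac{1}{94479 + x} = \frac{1}{94479 + 54790} = \frac{1}{149269}$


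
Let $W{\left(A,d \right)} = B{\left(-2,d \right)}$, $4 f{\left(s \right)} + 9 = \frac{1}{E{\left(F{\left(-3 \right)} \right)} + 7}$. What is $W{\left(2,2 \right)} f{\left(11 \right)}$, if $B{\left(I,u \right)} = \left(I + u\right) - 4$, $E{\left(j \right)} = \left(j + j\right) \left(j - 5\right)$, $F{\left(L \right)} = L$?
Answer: $\frac{494}{55} \approx 8.9818$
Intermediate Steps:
$E{\left(j \right)} = 2 j \left(-5 + j\right)$
$f{\left(s \right)} = - \frac{247}{110}$ ($f{\left(s \right)} = - \frac{9}{4} + \frac{1}{4 \left(2 \left(-3\right) \left(-5 - 3\right) + 7\right)} = - \frac{9}{4} + \frac{1}{4 \left(2 \left(-3\right) \left(-8\right) + 7\right)} = - \frac{9}{4} + \frac{1}{4 \left(48 + 7\right)} = - \frac{9}{4} + \frac{1}{4 \cdot 55} = - \frac{9}{4} + \frac{1}{4} \cdot \frac{1}{55} = - \frac{9}{4} + \frac{1}{220} = - \frac{247}{110}$)
$B{\left(I,u \right)} = -4 + I + u$
$W{\left(A,d \right)} = -6 + d$ ($W{\left(A,d \right)} = -4 - 2 + d = -6 + d$)
$W{\left(2,2 \right)} f{\left(11 \right)} = \left(-6 + 2\right) \left(- \frac{247}{110}\right) = \left(-4\right) \left(- \frac{247}{110}\right) = \frac{494}{55}$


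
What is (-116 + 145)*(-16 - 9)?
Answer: -725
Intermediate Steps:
(-116 + 145)*(-16 - 9) = 29*(-25) = -725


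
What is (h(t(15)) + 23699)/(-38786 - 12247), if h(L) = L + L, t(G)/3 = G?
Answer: -23789/51033 ≈ -0.46615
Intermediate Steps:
t(G) = 3*G
h(L) = 2*L
(h(t(15)) + 23699)/(-38786 - 12247) = (2*(3*15) + 23699)/(-38786 - 12247) = (2*45 + 23699)/(-51033) = (90 + 23699)*(-1/51033) = 23789*(-1/51033) = -23789/51033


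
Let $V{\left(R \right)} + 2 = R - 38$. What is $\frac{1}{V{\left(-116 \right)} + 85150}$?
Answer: $\frac{1}{84994} \approx 1.1766 \cdot 10^{-5}$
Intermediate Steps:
$V{\left(R \right)} = -40 + R$ ($V{\left(R \right)} = -2 + \left(R - 38\right) = -2 + \left(-38 + R\right) = -40 + R$)
$\frac{1}{V{\left(-116 \right)} + 85150} = \frac{1}{\left(-40 - 116\right) + 85150} = \frac{1}{-156 + 85150} = \frac{1}{84994}$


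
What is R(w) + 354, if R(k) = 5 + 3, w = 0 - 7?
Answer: 362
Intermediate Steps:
w = -7
R(k) = 8
R(w) + 354 = 8 + 354 = 362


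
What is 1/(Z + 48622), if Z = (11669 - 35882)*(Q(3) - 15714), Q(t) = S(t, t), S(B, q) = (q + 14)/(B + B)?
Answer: 2/760926201 ≈ 2.6284e-9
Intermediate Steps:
S(B, q) = (14 + q)/(2*B) (S(B, q) = (14 + q)/((2*B)) = (14 + q)*(1/(2*B)) = (14 + q)/(2*B))
Q(t) = (14 + t)/(2*t)
Z = 760828957/2 (Z = (11669 - 35882)*((1/2)*(14 + 3)/3 - 15714) = -24213*((1/2)*(1/3)*17 - 15714) = -24213*(17/6 - 15714) = -24213*(-94267/6) = 760828957/2 ≈ 3.8041e+8)
1/(Z + 48622) = 1/(760828957/2 + 48622) = 1/(760926201/2) = 2/760926201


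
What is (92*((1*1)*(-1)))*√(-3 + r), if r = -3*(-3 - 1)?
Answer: -276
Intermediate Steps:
r = 12 (r = -3*(-4) = 12)
(92*((1*1)*(-1)))*√(-3 + r) = (92*((1*1)*(-1)))*√(-3 + 12) = (92*(1*(-1)))*√9 = (92*(-1))*3 = -92*3 = -276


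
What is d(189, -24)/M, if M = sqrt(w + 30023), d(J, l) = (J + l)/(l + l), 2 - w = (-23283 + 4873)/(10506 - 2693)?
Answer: -11*sqrt(1832958981555)/750731952 ≈ -0.019837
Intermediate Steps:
w = 34036/7813 (w = 2 - (-23283 + 4873)/(10506 - 2693) = 2 - (-18410)/7813 = 2 - 1*(-18410/7813) = 2 + 18410/7813 = 34036/7813 ≈ 4.3563)
d(J, l) = (J + l)/(2*l) (d(J, l) = (J + l)/((2*l)) = (J + l)*(1/(2*l)) = (J + l)/(2*l))
M = sqrt(1832958981555)/7813 (M = sqrt(34036/7813 + 30023) = sqrt(234603735/7813) = sqrt(1832958981555)/7813 ≈ 173.28)
d(189, -24)/M = ((1/2)*(189 - 24)/(-24))/((sqrt(1832958981555)/7813)) = ((1/2)*(-1/24)*165)*(sqrt(1832958981555)/234603735) = -11*sqrt(1832958981555)/750731952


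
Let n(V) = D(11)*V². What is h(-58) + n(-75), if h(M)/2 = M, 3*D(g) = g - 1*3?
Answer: 14884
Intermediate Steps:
D(g) = -1 + g/3 (D(g) = (g - 1*3)/3 = (g - 3)/3 = (-3 + g)/3 = -1 + g/3)
h(M) = 2*M
n(V) = 8*V²/3 (n(V) = (-1 + (⅓)*11)*V² = (-1 + 11/3)*V² = 8*V²/3)
h(-58) + n(-75) = 2*(-58) + (8/3)*(-75)² = -116 + (8/3)*5625 = -116 + 15000 = 14884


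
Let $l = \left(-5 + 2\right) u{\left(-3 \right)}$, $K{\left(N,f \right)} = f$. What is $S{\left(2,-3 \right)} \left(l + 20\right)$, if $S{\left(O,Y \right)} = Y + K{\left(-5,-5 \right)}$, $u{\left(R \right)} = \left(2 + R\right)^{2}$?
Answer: $-136$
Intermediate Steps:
$l = -3$ ($l = \left(-5 + 2\right) \left(2 - 3\right)^{2} = - 3 \left(-1\right)^{2} = \left(-3\right) 1 = -3$)
$S{\left(O,Y \right)} = -5 + Y$ ($S{\left(O,Y \right)} = Y - 5 = -5 + Y$)
$S{\left(2,-3 \right)} \left(l + 20\right) = \left(-5 - 3\right) \left(-3 + 20\right) = \left(-8\right) 17 = -136$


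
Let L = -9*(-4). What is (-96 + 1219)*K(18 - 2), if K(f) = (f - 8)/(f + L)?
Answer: 2246/13 ≈ 172.77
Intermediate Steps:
L = 36
K(f) = (-8 + f)/(36 + f) (K(f) = (f - 8)/(f + 36) = (-8 + f)/(36 + f))
(-96 + 1219)*K(18 - 2) = (-96 + 1219)*((-8 + (18 - 2))/(36 + (18 - 2))) = 1123*((-8 + 16)/(36 + 16)) = 1123*(8/52) = 1123*((1/52)*8) = 1123*(2/13) = 2246/13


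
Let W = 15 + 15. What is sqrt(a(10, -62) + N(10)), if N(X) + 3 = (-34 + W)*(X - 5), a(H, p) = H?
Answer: I*sqrt(13) ≈ 3.6056*I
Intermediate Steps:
W = 30
N(X) = 17 - 4*X (N(X) = -3 + (-34 + 30)*(X - 5) = -3 - 4*(-5 + X) = -3 + (20 - 4*X) = 17 - 4*X)
sqrt(a(10, -62) + N(10)) = sqrt(10 + (17 - 4*10)) = sqrt(10 + (17 - 40)) = sqrt(10 - 23) = sqrt(-13) = I*sqrt(13)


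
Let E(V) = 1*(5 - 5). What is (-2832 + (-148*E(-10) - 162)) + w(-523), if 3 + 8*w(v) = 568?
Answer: -23387/8 ≈ -2923.4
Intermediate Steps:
E(V) = 0 (E(V) = 1*0 = 0)
w(v) = 565/8 (w(v) = -3/8 + (1/8)*568 = -3/8 + 71 = 565/8)
(-2832 + (-148*E(-10) - 162)) + w(-523) = (-2832 + (-148*0 - 162)) + 565/8 = (-2832 + (0 - 162)) + 565/8 = (-2832 - 162) + 565/8 = -2994 + 565/8 = -23387/8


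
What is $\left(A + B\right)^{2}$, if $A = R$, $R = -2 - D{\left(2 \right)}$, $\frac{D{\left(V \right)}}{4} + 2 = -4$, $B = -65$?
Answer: $1849$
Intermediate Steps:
$D{\left(V \right)} = -24$ ($D{\left(V \right)} = -8 + 4 \left(-4\right) = -8 - 16 = -24$)
$R = 22$ ($R = -2 - -24 = -2 + 24 = 22$)
$A = 22$
$\left(A + B\right)^{2} = \left(22 - 65\right)^{2} = \left(-43\right)^{2} = 1849$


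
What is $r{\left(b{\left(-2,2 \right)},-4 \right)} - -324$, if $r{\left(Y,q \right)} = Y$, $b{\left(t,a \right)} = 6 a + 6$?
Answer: $342$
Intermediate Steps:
$b{\left(t,a \right)} = 6 + 6 a$
$r{\left(b{\left(-2,2 \right)},-4 \right)} - -324 = \left(6 + 6 \cdot 2\right) - -324 = \left(6 + 12\right) + 324 = 18 + 324 = 342$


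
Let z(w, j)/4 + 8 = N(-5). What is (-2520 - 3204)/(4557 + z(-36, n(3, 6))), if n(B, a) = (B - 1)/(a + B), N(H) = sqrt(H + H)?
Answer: -5180220/4095157 + 22896*I*sqrt(10)/20475785 ≈ -1.265 + 0.0035361*I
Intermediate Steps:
N(H) = sqrt(2)*sqrt(H) (N(H) = sqrt(2*H) = sqrt(2)*sqrt(H))
n(B, a) = (-1 + B)/(B + a)
z(w, j) = -32 + 4*I*sqrt(10) (z(w, j) = -32 + 4*(sqrt(2)*sqrt(-5)) = -32 + 4*(sqrt(2)*(I*sqrt(5))) = -32 + 4*(I*sqrt(10)) = -32 + 4*I*sqrt(10))
(-2520 - 3204)/(4557 + z(-36, n(3, 6))) = (-2520 - 3204)/(4557 + (-32 + 4*I*sqrt(10))) = -5724/(4525 + 4*I*sqrt(10))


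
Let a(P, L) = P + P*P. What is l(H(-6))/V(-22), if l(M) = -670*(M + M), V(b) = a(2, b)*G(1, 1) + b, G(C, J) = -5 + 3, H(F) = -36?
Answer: -24120/17 ≈ -1418.8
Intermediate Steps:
a(P, L) = P + P²
G(C, J) = -2
V(b) = -12 + b (V(b) = (2*(1 + 2))*(-2) + b = (2*3)*(-2) + b = 6*(-2) + b = -12 + b)
l(M) = -1340*M
l(H(-6))/V(-22) = (-1340*(-36))/(-12 - 22) = 48240/(-34) = 48240*(-1/34) = -24120/17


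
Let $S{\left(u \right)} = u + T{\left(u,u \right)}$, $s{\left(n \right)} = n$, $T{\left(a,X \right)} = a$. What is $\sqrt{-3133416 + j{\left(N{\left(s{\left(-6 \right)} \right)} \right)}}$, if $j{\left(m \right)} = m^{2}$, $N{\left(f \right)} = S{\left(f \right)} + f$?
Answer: $2 i \sqrt{783273} \approx 1770.1 i$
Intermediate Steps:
$S{\left(u \right)} = 2 u$ ($S{\left(u \right)} = u + u = 2 u$)
$N{\left(f \right)} = 3 f$ ($N{\left(f \right)} = 2 f + f = 3 f$)
$\sqrt{-3133416 + j{\left(N{\left(s{\left(-6 \right)} \right)} \right)}} = \sqrt{-3133416 + \left(3 \left(-6\right)\right)^{2}} = \sqrt{-3133416 + \left(-18\right)^{2}} = \sqrt{-3133416 + 324} = \sqrt{-3133092} = 2 i \sqrt{783273}$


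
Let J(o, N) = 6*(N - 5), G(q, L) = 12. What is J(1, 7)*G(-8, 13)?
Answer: 144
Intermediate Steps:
J(o, N) = -30 + 6*N (J(o, N) = 6*(-5 + N) = -30 + 6*N)
J(1, 7)*G(-8, 13) = (-30 + 6*7)*12 = (-30 + 42)*12 = 12*12 = 144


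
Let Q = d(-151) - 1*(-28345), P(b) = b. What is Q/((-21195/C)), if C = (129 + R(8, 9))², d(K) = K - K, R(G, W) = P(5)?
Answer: -101792564/4239 ≈ -24013.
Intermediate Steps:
R(G, W) = 5
d(K) = 0
C = 17956 (C = (129 + 5)² = 134² = 17956)
Q = 28345 (Q = 0 - 1*(-28345) = 0 + 28345 = 28345)
Q/((-21195/C)) = 28345/((-21195/17956)) = 28345/((-21195*1/17956)) = 28345/(-21195/17956) = 28345*(-17956/21195) = -101792564/4239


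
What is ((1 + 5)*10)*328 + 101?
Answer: 19781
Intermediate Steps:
((1 + 5)*10)*328 + 101 = (6*10)*328 + 101 = 60*328 + 101 = 19680 + 101 = 19781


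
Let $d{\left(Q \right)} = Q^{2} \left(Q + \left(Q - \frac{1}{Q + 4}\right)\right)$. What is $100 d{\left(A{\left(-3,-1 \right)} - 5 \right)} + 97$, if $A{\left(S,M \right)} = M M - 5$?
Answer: $-144083$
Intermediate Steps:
$A{\left(S,M \right)} = -5 + M^{2}$ ($A{\left(S,M \right)} = M^{2} - 5 = -5 + M^{2}$)
$d{\left(Q \right)} = Q^{2} \left(- \frac{1}{4 + Q} + 2 Q\right)$ ($d{\left(Q \right)} = Q^{2} \left(Q + \left(Q - \frac{1}{4 + Q}\right)\right) = Q^{2} \left(- \frac{1}{4 + Q} + 2 Q\right)$)
$100 d{\left(A{\left(-3,-1 \right)} - 5 \right)} + 97 = 100 \frac{\left(\left(-5 + \left(-1\right)^{2}\right) - 5\right)^{2} \left(-1 + 2 \left(\left(-5 + \left(-1\right)^{2}\right) - 5\right)^{2} + 8 \left(\left(-5 + \left(-1\right)^{2}\right) - 5\right)\right)}{4 - \left(10 - 1\right)} + 97 = 100 \frac{\left(\left(-5 + 1\right) - 5\right)^{2} \left(-1 + 2 \left(\left(-5 + 1\right) - 5\right)^{2} + 8 \left(\left(-5 + 1\right) - 5\right)\right)}{4 + \left(\left(-5 + 1\right) - 5\right)} + 97 = 100 \frac{\left(-4 - 5\right)^{2} \left(-1 + 2 \left(-4 - 5\right)^{2} + 8 \left(-4 - 5\right)\right)}{4 - 9} + 97 = 100 \frac{\left(-9\right)^{2} \left(-1 + 2 \left(-9\right)^{2} + 8 \left(-9\right)\right)}{4 - 9} + 97 = 100 \frac{81 \left(-1 + 2 \cdot 81 - 72\right)}{-5} + 97 = 100 \cdot 81 \left(- \frac{1}{5}\right) \left(-1 + 162 - 72\right) + 97 = 100 \cdot 81 \left(- \frac{1}{5}\right) 89 + 97 = 100 \left(- \frac{7209}{5}\right) + 97 = -144180 + 97 = -144083$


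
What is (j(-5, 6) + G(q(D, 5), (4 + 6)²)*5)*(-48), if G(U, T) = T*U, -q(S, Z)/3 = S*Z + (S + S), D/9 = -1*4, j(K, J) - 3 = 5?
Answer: -18144384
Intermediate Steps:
j(K, J) = 8 (j(K, J) = 3 + 5 = 8)
D = -36 (D = 9*(-1*4) = 9*(-4) = -36)
q(S, Z) = -6*S - 3*S*Z (q(S, Z) = -3*(S*Z + (S + S)) = -3*(S*Z + 2*S) = -3*(2*S + S*Z) = -6*S - 3*S*Z)
(j(-5, 6) + G(q(D, 5), (4 + 6)²)*5)*(-48) = (8 + ((4 + 6)²*(-3*(-36)*(2 + 5)))*5)*(-48) = (8 + (10²*(-3*(-36)*7))*5)*(-48) = (8 + (100*756)*5)*(-48) = (8 + 75600*5)*(-48) = (8 + 378000)*(-48) = 378008*(-48) = -18144384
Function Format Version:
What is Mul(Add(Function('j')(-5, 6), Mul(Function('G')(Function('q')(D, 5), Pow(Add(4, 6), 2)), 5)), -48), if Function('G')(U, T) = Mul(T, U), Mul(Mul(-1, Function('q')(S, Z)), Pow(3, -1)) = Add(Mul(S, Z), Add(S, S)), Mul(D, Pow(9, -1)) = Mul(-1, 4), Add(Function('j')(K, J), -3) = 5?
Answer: -18144384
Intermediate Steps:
Function('j')(K, J) = 8 (Function('j')(K, J) = Add(3, 5) = 8)
D = -36 (D = Mul(9, Mul(-1, 4)) = Mul(9, -4) = -36)
Function('q')(S, Z) = Add(Mul(-6, S), Mul(-3, S, Z)) (Function('q')(S, Z) = Mul(-3, Add(Mul(S, Z), Add(S, S))) = Mul(-3, Add(Mul(S, Z), Mul(2, S))) = Mul(-3, Add(Mul(2, S), Mul(S, Z))) = Add(Mul(-6, S), Mul(-3, S, Z)))
Mul(Add(Function('j')(-5, 6), Mul(Function('G')(Function('q')(D, 5), Pow(Add(4, 6), 2)), 5)), -48) = Mul(Add(8, Mul(Mul(Pow(Add(4, 6), 2), Mul(-3, -36, Add(2, 5))), 5)), -48) = Mul(Add(8, Mul(Mul(Pow(10, 2), Mul(-3, -36, 7)), 5)), -48) = Mul(Add(8, Mul(Mul(100, 756), 5)), -48) = Mul(Add(8, Mul(75600, 5)), -48) = Mul(Add(8, 378000), -48) = Mul(378008, -48) = -18144384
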